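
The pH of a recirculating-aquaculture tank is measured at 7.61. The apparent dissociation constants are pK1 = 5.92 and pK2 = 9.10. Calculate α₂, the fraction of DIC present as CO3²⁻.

α₂ = 0.0307

α₂ = 1 / (1 + [H⁺]/K2 + [H⁺]²/(K1K2)) = 1 / (1 + 10^+1.49 + 10^-0.20)
   = 1 / (1 + 30.903 + 0.63096) = 1/32.534 = 0.03074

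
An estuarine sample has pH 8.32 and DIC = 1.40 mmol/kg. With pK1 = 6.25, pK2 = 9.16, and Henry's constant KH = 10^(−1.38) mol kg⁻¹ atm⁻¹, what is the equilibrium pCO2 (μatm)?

α₀ = 1 / (1 + K1/[H⁺] + K1K2/[H⁺]²) = 1 / (1 + 10^+2.07 + 10^+1.23)
   = 1 / (1 + 117.49 + 16.982) = 1/135.47 = 0.007382
[CO2*] = α₀ × DIC = 0.007382 × 1.40 = 0.01033 mmol/kg = 10.33 μmol/kg
pCO2 = [CO2*]/KH = 1.033×10^-5 / 4.169×10^-2 = 248 μatm

pCO2 = 248 μatm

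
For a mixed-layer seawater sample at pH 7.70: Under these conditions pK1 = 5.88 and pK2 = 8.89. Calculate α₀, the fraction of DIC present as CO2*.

α₀ = 1 / (1 + K1/[H⁺] + K1K2/[H⁺]²) = 1 / (1 + 10^+1.82 + 10^+0.63)
   = 1 / (1 + 66.069 + 4.2658) = 1/71.335 = 0.01402

α₀ = 0.0140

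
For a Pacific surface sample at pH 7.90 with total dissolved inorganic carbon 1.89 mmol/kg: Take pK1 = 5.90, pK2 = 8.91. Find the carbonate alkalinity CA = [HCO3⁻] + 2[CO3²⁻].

CA = 2.04 mmol/kg

CA = [HCO3⁻] + 2[CO3²⁻] = (α₁ + 2α₂)·DIC
At pH 7.90: [H⁺]/K1 = 10^-2.00 = 0.010000, K2/[H⁺] = 10^-1.01 = 0.097724
α₁ = 1/(1 + 0.010000 + 0.097724) = 1/1.1077 = 0.9028; α₂ = α₁·K2/[H⁺] = 0.08822
α₁ + 2α₂ = 1.0792
CA = 1.0792 × 1.89 = 2.04 mmol/kg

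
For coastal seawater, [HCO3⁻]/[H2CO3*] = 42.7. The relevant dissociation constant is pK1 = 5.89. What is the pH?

pH = 7.52

From K1 = [H⁺][HCO3⁻]/[H2CO3*]:  pH = pK1 + log₁₀([HCO3⁻]/[H2CO3*])
log₁₀(42.7) = +1.630
pH = 5.89 + (+1.630) = 7.52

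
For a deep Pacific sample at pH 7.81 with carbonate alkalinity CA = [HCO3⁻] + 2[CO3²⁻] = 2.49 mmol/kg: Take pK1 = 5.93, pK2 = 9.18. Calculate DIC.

DIC = 2.42 mmol/kg

CA = [HCO3⁻] + 2[CO3²⁻] = (α₁ + 2α₂)·DIC
At pH 7.81: [H⁺]/K1 = 10^-1.88 = 0.013183, K2/[H⁺] = 10^-1.37 = 0.042658
α₁ = 1/(1 + 0.013183 + 0.042658) = 1/1.0558 = 0.9471; α₂ = α₁·K2/[H⁺] = 0.04040
α₁ + 2α₂ = 1.0279
DIC = CA / (α₁ + 2α₂) = 2.49 / 1.0279 = 2.42 mmol/kg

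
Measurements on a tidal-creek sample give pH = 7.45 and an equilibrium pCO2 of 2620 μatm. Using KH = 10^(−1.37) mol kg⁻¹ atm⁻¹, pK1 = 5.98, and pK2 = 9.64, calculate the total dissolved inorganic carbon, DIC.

[CO2*] = KH · pCO2 = 10^(−1.37) × 2620×10^-6 = 1.118×10^-4 mol/kg
α₀ = 1/(1 + K1/[H⁺] + K1K2/[H⁺]²) = 1/(1 + 10^+1.47 + 10^-0.72) = 0.03257
DIC = [CO2*]/α₀ = 1.118×10^-4 / 0.03257 = 3.43 mmol/kg

DIC = 3.43 mmol/kg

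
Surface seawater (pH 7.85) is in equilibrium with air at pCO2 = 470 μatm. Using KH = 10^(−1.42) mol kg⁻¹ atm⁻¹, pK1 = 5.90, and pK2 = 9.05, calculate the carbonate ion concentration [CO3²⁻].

[CO3²⁻] = 0.100 mmol/kg

[CO2*] = KH · pCO2 = 10^(−1.42) × 470×10^-6 = 1.787×10^-5 mol/kg
α₀ = 1/(1 + K1/[H⁺] + K1K2/[H⁺]²) = 1/(1 + 10^+1.95 + 10^+0.75) = 0.01044
DIC = [CO2*]/α₀ = 1.787×10^-5 / 0.01044 = 1.711 mmol/kg
[CO3²⁻] = α₂·DIC; α₂ = 0.05873, so [CO3²⁻] = 0.05873 × 1.711 = 0.100 mmol/kg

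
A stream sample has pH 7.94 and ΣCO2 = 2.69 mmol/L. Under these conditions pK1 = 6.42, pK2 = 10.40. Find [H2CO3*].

α₀ = 1 / (1 + K1/[H⁺] + K1K2/[H⁺]²) = 1 / (1 + 10^+1.52 + 10^-0.94)
   = 1 / (1 + 33.113 + 0.11482) = 1/34.228 = 0.02922
[CO2*] = α₀ × DIC = 0.02922 × 2.69 = 0.0786 mmol/L

[CO2*] = 0.0786 mmol/L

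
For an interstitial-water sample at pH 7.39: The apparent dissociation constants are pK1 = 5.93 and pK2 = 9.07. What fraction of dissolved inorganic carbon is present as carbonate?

α₂ = 1 / (1 + [H⁺]/K2 + [H⁺]²/(K1K2)) = 1 / (1 + 10^+1.68 + 10^+0.22)
   = 1 / (1 + 47.863 + 1.6596) = 1/50.523 = 0.01979

α₂ = 0.0198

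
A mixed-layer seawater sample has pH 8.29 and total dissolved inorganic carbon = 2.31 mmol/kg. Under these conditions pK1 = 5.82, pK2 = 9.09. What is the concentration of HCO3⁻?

[HCO3⁻] = 1.99 mmol/kg

α₁ = 1 / (1 + [H⁺]/K1 + K2/[H⁺]) = 1 / (1 + 10^-2.47 + 10^-0.80)
   = 1 / (1 + 0.0033884 + 0.15849) = 1/1.1619 = 0.8607
[HCO3⁻] = α₁ × DIC = 0.8607 × 2.31 = 1.99 mmol/kg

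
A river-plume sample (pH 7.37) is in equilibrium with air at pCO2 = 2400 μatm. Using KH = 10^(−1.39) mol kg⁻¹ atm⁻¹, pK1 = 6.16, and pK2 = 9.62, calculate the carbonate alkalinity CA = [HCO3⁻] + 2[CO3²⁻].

[CO2*] = KH · pCO2 = 10^(−1.39) × 2400×10^-6 = 9.777×10^-5 mol/kg
α₀ = 1/(1 + K1/[H⁺] + K1K2/[H⁺]²) = 1/(1 + 10^+1.21 + 10^-1.04) = 0.05777
DIC = [CO2*]/α₀ = 9.777×10^-5 / 0.05777 = 1.692 mmol/kg
CA = (α₁ + 2α₂)·DIC = (0.9370 + 2×0.005269) × 1.692 = 1.60 mmol/kg

CA = 1.60 mmol/kg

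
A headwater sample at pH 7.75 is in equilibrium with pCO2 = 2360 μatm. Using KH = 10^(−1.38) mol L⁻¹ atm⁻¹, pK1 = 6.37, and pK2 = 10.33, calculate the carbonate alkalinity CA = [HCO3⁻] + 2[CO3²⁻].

[CO2*] = KH · pCO2 = 10^(−1.38) × 2360×10^-6 = 9.838×10^-5 mol/L
α₀ = 1/(1 + K1/[H⁺] + K1K2/[H⁺]²) = 1/(1 + 10^+1.38 + 10^-1.20) = 0.03992
DIC = [CO2*]/α₀ = 9.838×10^-5 / 0.03992 = 2.465 mmol/L
CA = (α₁ + 2α₂)·DIC = (0.9576 + 2×0.002519) × 2.465 = 2.37 mmol/L

CA = 2.37 mmol/L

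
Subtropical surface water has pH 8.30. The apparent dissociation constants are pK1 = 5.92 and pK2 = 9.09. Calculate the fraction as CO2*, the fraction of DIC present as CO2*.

α₀ = 0.00357

α₀ = 1 / (1 + K1/[H⁺] + K1K2/[H⁺]²) = 1 / (1 + 10^+2.38 + 10^+1.59)
   = 1 / (1 + 239.88 + 38.905) = 1/279.79 = 0.003574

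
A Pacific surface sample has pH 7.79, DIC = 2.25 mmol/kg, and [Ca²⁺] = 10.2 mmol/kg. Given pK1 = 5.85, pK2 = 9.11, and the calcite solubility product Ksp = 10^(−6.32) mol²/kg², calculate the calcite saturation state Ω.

α₂ = 1 / (1 + [H⁺]/K2 + [H⁺]²/(K1K2)) = 1 / (1 + 10^+1.32 + 10^-0.62)
   = 1 / (1 + 20.893 + 0.23988) = 1/22.133 = 0.04518
[CO3²⁻] = α₂ × DIC = 0.04518 × 2.25 = 0.1017 mmol/kg
Ksp = 10^(−6.32) = 4.786×10^-7
Ω = [Ca²⁺][CO3²⁻]/Ksp = (10.2×10^-3)(1.017×10^-4) / 4.786×10^-7 = 2.17

Ω = 2.17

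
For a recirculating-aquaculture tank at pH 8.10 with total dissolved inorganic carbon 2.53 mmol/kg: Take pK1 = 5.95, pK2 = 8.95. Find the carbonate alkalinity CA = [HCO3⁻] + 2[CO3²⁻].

CA = 2.83 mmol/kg

CA = [HCO3⁻] + 2[CO3²⁻] = (α₁ + 2α₂)·DIC
At pH 8.10: [H⁺]/K1 = 10^-2.15 = 0.0070795, K2/[H⁺] = 10^-0.85 = 0.14125
α₁ = 1/(1 + 0.0070795 + 0.14125) = 1/1.1483 = 0.8708; α₂ = α₁·K2/[H⁺] = 0.1230
α₁ + 2α₂ = 1.1168
CA = 1.1168 × 2.53 = 2.83 mmol/kg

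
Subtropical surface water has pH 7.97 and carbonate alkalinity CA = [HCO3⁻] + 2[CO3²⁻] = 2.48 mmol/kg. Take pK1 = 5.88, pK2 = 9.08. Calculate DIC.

DIC = 2.33 mmol/kg

CA = [HCO3⁻] + 2[CO3²⁻] = (α₁ + 2α₂)·DIC
At pH 7.97: [H⁺]/K1 = 10^-2.09 = 0.0081283, K2/[H⁺] = 10^-1.11 = 0.077625
α₁ = 1/(1 + 0.0081283 + 0.077625) = 1/1.0858 = 0.9210; α₂ = α₁·K2/[H⁺] = 0.07149
α₁ + 2α₂ = 1.0640
DIC = CA / (α₁ + 2α₂) = 2.48 / 1.0640 = 2.33 mmol/kg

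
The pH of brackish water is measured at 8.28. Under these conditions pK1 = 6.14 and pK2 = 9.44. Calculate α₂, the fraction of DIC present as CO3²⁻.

α₂ = 0.0643

α₂ = 1 / (1 + [H⁺]/K2 + [H⁺]²/(K1K2)) = 1 / (1 + 10^+1.16 + 10^-0.98)
   = 1 / (1 + 14.454 + 0.10471) = 1/15.559 = 0.06427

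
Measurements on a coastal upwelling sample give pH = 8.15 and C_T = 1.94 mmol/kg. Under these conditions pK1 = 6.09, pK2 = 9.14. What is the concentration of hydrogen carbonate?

α₁ = 1 / (1 + [H⁺]/K1 + K2/[H⁺]) = 1 / (1 + 10^-2.06 + 10^-0.99)
   = 1 / (1 + 0.0087096 + 0.10233) = 1/1.1110 = 0.9001
[HCO3⁻] = α₁ × DIC = 0.9001 × 1.94 = 1.75 mmol/kg

[HCO3⁻] = 1.75 mmol/kg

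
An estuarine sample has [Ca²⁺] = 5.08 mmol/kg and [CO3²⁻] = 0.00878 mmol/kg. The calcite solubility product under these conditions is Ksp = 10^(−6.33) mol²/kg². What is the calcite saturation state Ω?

Ksp = 10^(−6.33) = 4.677×10^-7
Ω = [Ca²⁺][CO3²⁻]/Ksp = (5.08×10^-3)(0.00878×10^-3) / 4.677×10^-7 = 0.0954

Ω = 0.0954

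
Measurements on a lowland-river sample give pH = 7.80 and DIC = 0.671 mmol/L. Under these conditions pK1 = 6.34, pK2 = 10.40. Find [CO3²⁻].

α₂ = 1 / (1 + [H⁺]/K2 + [H⁺]²/(K1K2)) = 1 / (1 + 10^+2.60 + 10^+1.14)
   = 1 / (1 + 398.11 + 13.804) = 1/412.91 = 0.002422
[CO3²⁻] = α₂ × DIC = 0.002422 × 0.671 = 0.00163 mmol/L = 1.63 μmol/L

[CO3²⁻] = 1.63 μmol/L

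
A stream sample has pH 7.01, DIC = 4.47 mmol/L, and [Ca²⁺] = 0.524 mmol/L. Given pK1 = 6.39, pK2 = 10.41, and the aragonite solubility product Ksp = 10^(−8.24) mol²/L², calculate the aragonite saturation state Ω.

Ω = 0.131

α₂ = 1 / (1 + [H⁺]/K2 + [H⁺]²/(K1K2)) = 1 / (1 + 10^+3.40 + 10^+2.78)
   = 1 / (1 + 2511.9 + 602.56) = 1/3115.4 = 0.0003210
[CO3²⁻] = α₂ × DIC = 0.0003210 × 4.47 = 0.001435 mmol/L = 1.435 μmol/L
Ksp = 10^(−8.24) = 5.754×10^-9
Ω = [Ca²⁺][CO3²⁻]/Ksp = (0.524×10^-3)(1.435×10^-6) / 5.754×10^-9 = 0.131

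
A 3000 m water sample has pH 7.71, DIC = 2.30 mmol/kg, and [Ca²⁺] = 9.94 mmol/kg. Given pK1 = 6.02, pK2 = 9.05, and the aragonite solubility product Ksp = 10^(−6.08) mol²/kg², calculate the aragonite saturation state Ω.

α₂ = 1 / (1 + [H⁺]/K2 + [H⁺]²/(K1K2)) = 1 / (1 + 10^+1.34 + 10^-0.35)
   = 1 / (1 + 21.878 + 0.44668) = 1/23.324 = 0.04287
[CO3²⁻] = α₂ × DIC = 0.04287 × 2.30 = 0.09861 mmol/kg
Ksp = 10^(−6.08) = 8.318×10^-7
Ω = [Ca²⁺][CO3²⁻]/Ksp = (9.94×10^-3)(9.861×10^-5) / 8.318×10^-7 = 1.18

Ω = 1.18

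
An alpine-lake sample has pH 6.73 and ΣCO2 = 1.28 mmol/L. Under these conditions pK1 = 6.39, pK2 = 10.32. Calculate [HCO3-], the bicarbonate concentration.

α₁ = 1 / (1 + [H⁺]/K1 + K2/[H⁺]) = 1 / (1 + 10^-0.34 + 10^-3.59)
   = 1 / (1 + 0.45709 + 0.00025704) = 1/1.4573 = 0.6862
[HCO3⁻] = α₁ × DIC = 0.6862 × 1.28 = 0.878 mmol/L

[HCO3⁻] = 0.878 mmol/L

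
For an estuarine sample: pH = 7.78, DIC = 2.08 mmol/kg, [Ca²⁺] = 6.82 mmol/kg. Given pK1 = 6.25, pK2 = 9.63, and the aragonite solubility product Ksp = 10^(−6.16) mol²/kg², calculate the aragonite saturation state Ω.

Ω = 0.278

α₂ = 1 / (1 + [H⁺]/K2 + [H⁺]²/(K1K2)) = 1 / (1 + 10^+1.85 + 10^+0.32)
   = 1 / (1 + 70.795 + 2.0893) = 1/73.884 = 0.01353
[CO3²⁻] = α₂ × DIC = 0.01353 × 2.08 = 0.02815 mmol/kg
Ksp = 10^(−6.16) = 6.918×10^-7
Ω = [Ca²⁺][CO3²⁻]/Ksp = (6.82×10^-3)(2.815×10^-5) / 6.918×10^-7 = 0.278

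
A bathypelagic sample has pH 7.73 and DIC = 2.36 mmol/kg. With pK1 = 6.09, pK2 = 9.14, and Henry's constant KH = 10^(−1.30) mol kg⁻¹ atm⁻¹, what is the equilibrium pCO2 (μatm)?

pCO2 = 1020 μatm

α₀ = 1 / (1 + K1/[H⁺] + K1K2/[H⁺]²) = 1 / (1 + 10^+1.64 + 10^+0.23)
   = 1 / (1 + 43.652 + 1.6982) = 1/46.350 = 0.02158
[CO2*] = α₀ × DIC = 0.02158 × 2.36 = 0.05092 mmol/kg
pCO2 = [CO2*]/KH = 5.092×10^-5 / 5.012×10^-2 = 1020 μatm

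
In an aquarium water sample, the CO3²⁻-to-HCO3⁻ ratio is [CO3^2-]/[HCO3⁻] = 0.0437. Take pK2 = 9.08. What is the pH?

From K2 = [H⁺][CO3^2-]/[HCO3⁻]:  pH = pK2 + log₁₀([CO3^2-]/[HCO3⁻])
log₁₀(0.0437) = -1.360
pH = 9.08 + (-1.360) = 7.72

pH = 7.72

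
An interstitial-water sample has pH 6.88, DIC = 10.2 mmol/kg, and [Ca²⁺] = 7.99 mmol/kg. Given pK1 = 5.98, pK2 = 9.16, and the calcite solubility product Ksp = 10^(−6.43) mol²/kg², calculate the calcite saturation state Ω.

Ω = 1.02

α₂ = 1 / (1 + [H⁺]/K2 + [H⁺]²/(K1K2)) = 1 / (1 + 10^+2.28 + 10^+1.38)
   = 1 / (1 + 190.55 + 23.988) = 1/215.53 = 0.004640
[CO3²⁻] = α₂ × DIC = 0.004640 × 10.2 = 0.04732 mmol/kg
Ksp = 10^(−6.43) = 3.715×10^-7
Ω = [Ca²⁺][CO3²⁻]/Ksp = (7.99×10^-3)(4.732×10^-5) / 3.715×10^-7 = 1.02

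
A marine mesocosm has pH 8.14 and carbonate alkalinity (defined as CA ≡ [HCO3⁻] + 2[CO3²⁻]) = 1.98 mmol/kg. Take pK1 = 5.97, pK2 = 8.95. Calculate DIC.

DIC = 1.76 mmol/kg

CA = [HCO3⁻] + 2[CO3²⁻] = (α₁ + 2α₂)·DIC
At pH 8.14: [H⁺]/K1 = 10^-2.17 = 0.0067608, K2/[H⁺] = 10^-0.81 = 0.15488
α₁ = 1/(1 + 0.0067608 + 0.15488) = 1/1.1616 = 0.8609; α₂ = α₁·K2/[H⁺] = 0.1333
α₁ + 2α₂ = 1.1275
DIC = CA / (α₁ + 2α₂) = 1.98 / 1.1275 = 1.76 mmol/kg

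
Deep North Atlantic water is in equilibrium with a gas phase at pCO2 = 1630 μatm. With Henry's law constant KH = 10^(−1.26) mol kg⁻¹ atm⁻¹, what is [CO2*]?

[CO2*] = 89.6 μmol/kg

KH = 10^(−1.26) = 5.495×10^-2 mol kg⁻¹ atm⁻¹
[CO2*] = KH · pCO2 = 5.495×10^-2 × 1630×10^-6 atm = 8.96×10^-5 mol/kg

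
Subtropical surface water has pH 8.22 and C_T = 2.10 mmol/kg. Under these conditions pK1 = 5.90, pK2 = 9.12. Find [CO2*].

[CO2*] = 8.89 μmol/kg

α₀ = 1 / (1 + K1/[H⁺] + K1K2/[H⁺]²) = 1 / (1 + 10^+2.32 + 10^+1.42)
   = 1 / (1 + 208.93 + 26.303) = 1/236.23 = 0.004233
[CO2*] = α₀ × DIC = 0.004233 × 2.10 = 0.00889 mmol/kg = 8.89 μmol/kg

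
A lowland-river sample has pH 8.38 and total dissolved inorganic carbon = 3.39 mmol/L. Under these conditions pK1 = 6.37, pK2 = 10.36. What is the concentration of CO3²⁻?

α₂ = 1 / (1 + [H⁺]/K2 + [H⁺]²/(K1K2)) = 1 / (1 + 10^+1.98 + 10^-0.03)
   = 1 / (1 + 95.499 + 0.93325) = 1/97.433 = 0.01026
[CO3²⁻] = α₂ × DIC = 0.01026 × 3.39 = 0.0348 mmol/L

[CO3²⁻] = 0.0348 mmol/L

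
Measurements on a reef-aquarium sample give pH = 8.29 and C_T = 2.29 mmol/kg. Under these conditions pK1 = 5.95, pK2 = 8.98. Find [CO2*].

[CO2*] = 8.66 μmol/kg

α₀ = 1 / (1 + K1/[H⁺] + K1K2/[H⁺]²) = 1 / (1 + 10^+2.34 + 10^+1.65)
   = 1 / (1 + 218.78 + 44.668) = 1/264.44 = 0.003782
[CO2*] = α₀ × DIC = 0.003782 × 2.29 = 0.00866 mmol/kg = 8.66 μmol/kg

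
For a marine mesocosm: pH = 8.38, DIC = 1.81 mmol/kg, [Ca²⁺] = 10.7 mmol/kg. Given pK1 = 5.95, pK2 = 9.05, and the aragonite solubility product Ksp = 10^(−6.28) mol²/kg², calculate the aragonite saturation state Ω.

α₂ = 1 / (1 + [H⁺]/K2 + [H⁺]²/(K1K2)) = 1 / (1 + 10^+0.67 + 10^-1.76)
   = 1 / (1 + 4.6774 + 0.017378) = 1/5.6947 = 0.1756
[CO3²⁻] = α₂ × DIC = 0.1756 × 1.81 = 0.3178 mmol/kg
Ksp = 10^(−6.28) = 5.248×10^-7
Ω = [Ca²⁺][CO3²⁻]/Ksp = (10.7×10^-3)(3.178×10^-4) / 5.248×10^-7 = 6.48

Ω = 6.48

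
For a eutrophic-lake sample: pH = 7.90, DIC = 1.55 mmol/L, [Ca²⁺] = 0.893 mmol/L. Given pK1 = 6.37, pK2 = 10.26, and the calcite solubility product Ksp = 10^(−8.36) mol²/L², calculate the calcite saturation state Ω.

Ω = 1.34

α₂ = 1 / (1 + [H⁺]/K2 + [H⁺]²/(K1K2)) = 1 / (1 + 10^+2.36 + 10^+0.83)
   = 1 / (1 + 229.09 + 6.7608) = 1/236.85 = 0.004222
[CO3²⁻] = α₂ × DIC = 0.004222 × 1.55 = 0.006544 mmol/L = 6.544 μmol/L
Ksp = 10^(−8.36) = 4.365×10^-9
Ω = [Ca²⁺][CO3²⁻]/Ksp = (0.893×10^-3)(6.544×10^-6) / 4.365×10^-9 = 1.34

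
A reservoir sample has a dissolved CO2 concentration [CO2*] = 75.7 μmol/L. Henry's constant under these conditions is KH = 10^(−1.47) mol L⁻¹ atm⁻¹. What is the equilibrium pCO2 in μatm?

KH = 10^(−1.47) = 3.388×10^-2 mol L⁻¹ atm⁻¹
pCO2 = [CO2*]/KH = 75.7×10^-6 / 3.388×10^-2 = 2.23×10^-3 atm = 2230 μatm

pCO2 = 2230 μatm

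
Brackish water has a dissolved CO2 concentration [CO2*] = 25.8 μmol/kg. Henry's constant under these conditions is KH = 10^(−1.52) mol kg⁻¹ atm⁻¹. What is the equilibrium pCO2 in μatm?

pCO2 = 854 μatm

KH = 10^(−1.52) = 3.020×10^-2 mol kg⁻¹ atm⁻¹
pCO2 = [CO2*]/KH = 25.8×10^-6 / 3.020×10^-2 = 8.54×10^-4 atm = 854 μatm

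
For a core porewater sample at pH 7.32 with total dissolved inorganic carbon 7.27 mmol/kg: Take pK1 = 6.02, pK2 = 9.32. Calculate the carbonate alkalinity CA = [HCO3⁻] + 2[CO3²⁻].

CA = [HCO3⁻] + 2[CO3²⁻] = (α₁ + 2α₂)·DIC
At pH 7.32: [H⁺]/K1 = 10^-1.30 = 0.050119, K2/[H⁺] = 10^-2.00 = 0.010000
α₁ = 1/(1 + 0.050119 + 0.010000) = 1/1.0601 = 0.9433; α₂ = α₁·K2/[H⁺] = 0.009433
α₁ + 2α₂ = 0.9622
CA = 0.9622 × 7.27 = 6.99 mmol/kg

CA = 6.99 mmol/kg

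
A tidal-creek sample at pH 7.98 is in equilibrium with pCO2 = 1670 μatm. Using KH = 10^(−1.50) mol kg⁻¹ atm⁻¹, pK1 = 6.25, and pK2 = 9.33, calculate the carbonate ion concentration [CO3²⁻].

[CO2*] = KH · pCO2 = 10^(−1.50) × 1670×10^-6 = 5.281×10^-5 mol/kg
α₀ = 1/(1 + K1/[H⁺] + K1K2/[H⁺]²) = 1/(1 + 10^+1.73 + 10^+0.38) = 0.01751
DIC = [CO2*]/α₀ = 5.281×10^-5 / 0.01751 = 3.016 mmol/kg
[CO3²⁻] = α₂·DIC; α₂ = 0.04201, so [CO3²⁻] = 0.04201 × 3.016 = 0.127 mmol/kg

[CO3²⁻] = 0.127 mmol/kg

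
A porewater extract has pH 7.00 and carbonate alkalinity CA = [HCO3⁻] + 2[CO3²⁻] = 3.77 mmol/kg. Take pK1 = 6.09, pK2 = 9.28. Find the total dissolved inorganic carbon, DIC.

CA = [HCO3⁻] + 2[CO3²⁻] = (α₁ + 2α₂)·DIC
At pH 7.00: [H⁺]/K1 = 10^-0.91 = 0.12303, K2/[H⁺] = 10^-2.28 = 0.0052481
α₁ = 1/(1 + 0.12303 + 0.0052481) = 1/1.1283 = 0.8863; α₂ = α₁·K2/[H⁺] = 0.004651
α₁ + 2α₂ = 0.8956
DIC = CA / (α₁ + 2α₂) = 3.77 / 0.8956 = 4.21 mmol/kg

DIC = 4.21 mmol/kg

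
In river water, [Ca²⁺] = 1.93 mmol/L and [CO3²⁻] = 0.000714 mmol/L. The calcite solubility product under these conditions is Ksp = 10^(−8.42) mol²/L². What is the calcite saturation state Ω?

Ω = 0.362

Ksp = 10^(−8.42) = 3.802×10^-9
Ω = [Ca²⁺][CO3²⁻]/Ksp = (1.93×10^-3)(0.000714×10^-3) / 3.802×10^-9 = 0.362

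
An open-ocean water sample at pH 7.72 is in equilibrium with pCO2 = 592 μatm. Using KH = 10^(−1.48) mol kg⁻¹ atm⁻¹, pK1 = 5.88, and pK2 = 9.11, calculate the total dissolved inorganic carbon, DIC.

[CO2*] = KH · pCO2 = 10^(−1.48) × 592×10^-6 = 1.960×10^-5 mol/kg
α₀ = 1/(1 + K1/[H⁺] + K1K2/[H⁺]²) = 1/(1 + 10^+1.84 + 10^+0.45) = 0.01370
DIC = [CO2*]/α₀ = 1.960×10^-5 / 0.01370 = 1.43 mmol/kg

DIC = 1.43 mmol/kg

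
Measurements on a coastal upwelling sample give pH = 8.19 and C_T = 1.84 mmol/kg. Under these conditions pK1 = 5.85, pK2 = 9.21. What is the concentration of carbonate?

α₂ = 1 / (1 + [H⁺]/K2 + [H⁺]²/(K1K2)) = 1 / (1 + 10^+1.02 + 10^-1.32)
   = 1 / (1 + 10.471 + 0.047863) = 1/11.519 = 0.08681
[CO3²⁻] = α₂ × DIC = 0.08681 × 1.84 = 0.160 mmol/kg

[CO3²⁻] = 0.160 mmol/kg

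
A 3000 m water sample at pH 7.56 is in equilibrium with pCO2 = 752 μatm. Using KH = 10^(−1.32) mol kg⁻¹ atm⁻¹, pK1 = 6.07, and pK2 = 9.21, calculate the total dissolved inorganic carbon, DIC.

DIC = 1.17 mmol/kg

[CO2*] = KH · pCO2 = 10^(−1.32) × 752×10^-6 = 3.599×10^-5 mol/kg
α₀ = 1/(1 + K1/[H⁺] + K1K2/[H⁺]²) = 1/(1 + 10^+1.49 + 10^-0.16) = 0.03068
DIC = [CO2*]/α₀ = 3.599×10^-5 / 0.03068 = 1.17 mmol/kg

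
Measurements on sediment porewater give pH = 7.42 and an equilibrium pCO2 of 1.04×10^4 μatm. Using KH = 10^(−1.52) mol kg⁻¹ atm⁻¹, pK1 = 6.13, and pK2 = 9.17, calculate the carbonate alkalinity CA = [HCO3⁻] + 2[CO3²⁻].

CA = 6.34 mmol/kg

[CO2*] = KH · pCO2 = 10^(−1.52) × 1.04×10^4×10^-6 = 3.141×10^-4 mol/kg
α₀ = 1/(1 + K1/[H⁺] + K1K2/[H⁺]²) = 1/(1 + 10^+1.29 + 10^-0.46) = 0.04797
DIC = [CO2*]/α₀ = 3.141×10^-4 / 0.04797 = 6.547 mmol/kg
CA = (α₁ + 2α₂)·DIC = (0.9354 + 2×0.01663) × 6.547 = 6.34 mmol/kg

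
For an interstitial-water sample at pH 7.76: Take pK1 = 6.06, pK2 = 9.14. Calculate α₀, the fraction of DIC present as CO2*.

α₀ = 1 / (1 + K1/[H⁺] + K1K2/[H⁺]²) = 1 / (1 + 10^+1.70 + 10^+0.32)
   = 1 / (1 + 50.119 + 2.0893) = 1/53.208 = 0.01879

α₀ = 0.0188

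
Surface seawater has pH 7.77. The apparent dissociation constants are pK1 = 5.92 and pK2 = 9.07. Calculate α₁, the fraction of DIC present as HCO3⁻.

α₁ = 0.940

α₁ = 1 / (1 + [H⁺]/K1 + K2/[H⁺]) = 1 / (1 + 10^-1.85 + 10^-1.30)
   = 1 / (1 + 0.014125 + 0.050119) = 1/1.0642 = 0.9396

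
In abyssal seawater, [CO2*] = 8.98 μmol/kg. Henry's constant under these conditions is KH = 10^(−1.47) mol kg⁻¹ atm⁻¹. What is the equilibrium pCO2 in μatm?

KH = 10^(−1.47) = 3.388×10^-2 mol kg⁻¹ atm⁻¹
pCO2 = [CO2*]/KH = 8.98×10^-6 / 3.388×10^-2 = 2.65×10^-4 atm = 265 μatm

pCO2 = 265 μatm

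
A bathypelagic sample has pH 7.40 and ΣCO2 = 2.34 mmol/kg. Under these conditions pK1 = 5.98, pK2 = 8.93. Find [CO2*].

[CO2*] = 0.0833 mmol/kg

α₀ = 1 / (1 + K1/[H⁺] + K1K2/[H⁺]²) = 1 / (1 + 10^+1.42 + 10^-0.11)
   = 1 / (1 + 26.303 + 0.77625) = 1/28.079 = 0.03561
[CO2*] = α₀ × DIC = 0.03561 × 2.34 = 0.0833 mmol/kg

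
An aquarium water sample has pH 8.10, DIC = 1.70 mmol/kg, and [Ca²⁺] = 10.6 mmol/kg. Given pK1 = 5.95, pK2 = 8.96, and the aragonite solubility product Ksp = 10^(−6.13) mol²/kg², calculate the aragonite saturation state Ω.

α₂ = 1 / (1 + [H⁺]/K2 + [H⁺]²/(K1K2)) = 1 / (1 + 10^+0.86 + 10^-1.29)
   = 1 / (1 + 7.2444 + 0.051286) = 1/8.2956 = 0.1205
[CO3²⁻] = α₂ × DIC = 0.1205 × 1.70 = 0.2049 mmol/kg
Ksp = 10^(−6.13) = 7.413×10^-7
Ω = [Ca²⁺][CO3²⁻]/Ksp = (10.6×10^-3)(2.049×10^-4) / 7.413×10^-7 = 2.93

Ω = 2.93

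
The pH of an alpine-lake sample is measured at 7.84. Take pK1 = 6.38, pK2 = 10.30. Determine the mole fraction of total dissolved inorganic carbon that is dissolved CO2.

α₀ = 0.0334

α₀ = 1 / (1 + K1/[H⁺] + K1K2/[H⁺]²) = 1 / (1 + 10^+1.46 + 10^-1.00)
   = 1 / (1 + 28.840 + 0.10000) = 1/29.940 = 0.03340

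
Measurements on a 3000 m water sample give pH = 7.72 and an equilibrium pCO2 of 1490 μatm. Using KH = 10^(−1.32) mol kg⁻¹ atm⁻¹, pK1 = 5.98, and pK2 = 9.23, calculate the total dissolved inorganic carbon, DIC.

DIC = 4.11 mmol/kg

[CO2*] = KH · pCO2 = 10^(−1.32) × 1490×10^-6 = 7.132×10^-5 mol/kg
α₀ = 1/(1 + K1/[H⁺] + K1K2/[H⁺]²) = 1/(1 + 10^+1.74 + 10^+0.23) = 0.01735
DIC = [CO2*]/α₀ = 7.132×10^-5 / 0.01735 = 4.11 mmol/kg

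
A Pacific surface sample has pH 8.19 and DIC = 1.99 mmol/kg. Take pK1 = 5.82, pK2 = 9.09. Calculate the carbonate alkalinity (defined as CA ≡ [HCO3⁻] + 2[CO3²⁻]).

CA = 2.20 mmol/kg

CA = [HCO3⁻] + 2[CO3²⁻] = (α₁ + 2α₂)·DIC
At pH 8.19: [H⁺]/K1 = 10^-2.37 = 0.0042658, K2/[H⁺] = 10^-0.90 = 0.12589
α₁ = 1/(1 + 0.0042658 + 0.12589) = 1/1.1302 = 0.8848; α₂ = α₁·K2/[H⁺] = 0.1114
α₁ + 2α₂ = 1.1076
CA = 1.1076 × 1.99 = 2.20 mmol/kg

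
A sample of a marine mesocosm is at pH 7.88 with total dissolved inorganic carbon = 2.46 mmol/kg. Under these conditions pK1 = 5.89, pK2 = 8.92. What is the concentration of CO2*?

[CO2*] = 0.0229 mmol/kg

α₀ = 1 / (1 + K1/[H⁺] + K1K2/[H⁺]²) = 1 / (1 + 10^+1.99 + 10^+0.95)
   = 1 / (1 + 97.724 + 8.9125) = 1/107.64 = 0.009291
[CO2*] = α₀ × DIC = 0.009291 × 2.46 = 0.0229 mmol/kg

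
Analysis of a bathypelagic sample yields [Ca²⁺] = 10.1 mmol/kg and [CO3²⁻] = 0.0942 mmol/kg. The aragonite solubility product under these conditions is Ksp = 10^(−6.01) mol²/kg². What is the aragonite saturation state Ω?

Ksp = 10^(−6.01) = 9.772×10^-7
Ω = [Ca²⁺][CO3²⁻]/Ksp = (10.1×10^-3)(0.0942×10^-3) / 9.772×10^-7 = 0.974

Ω = 0.974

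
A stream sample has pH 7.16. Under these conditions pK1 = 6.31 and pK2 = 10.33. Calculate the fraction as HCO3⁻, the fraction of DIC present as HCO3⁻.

α₁ = 0.876

α₁ = 1 / (1 + [H⁺]/K1 + K2/[H⁺]) = 1 / (1 + 10^-0.85 + 10^-3.17)
   = 1 / (1 + 0.14125 + 0.00067608) = 1/1.1419 = 0.8757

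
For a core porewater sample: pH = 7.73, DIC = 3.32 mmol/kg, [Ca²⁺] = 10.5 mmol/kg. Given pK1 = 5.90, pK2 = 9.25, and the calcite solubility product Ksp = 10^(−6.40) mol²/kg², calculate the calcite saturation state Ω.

α₂ = 1 / (1 + [H⁺]/K2 + [H⁺]²/(K1K2)) = 1 / (1 + 10^+1.52 + 10^-0.31)
   = 1 / (1 + 33.113 + 0.48978) = 1/34.603 = 0.02890
[CO3²⁻] = α₂ × DIC = 0.02890 × 3.32 = 0.09595 mmol/kg
Ksp = 10^(−6.40) = 3.981×10^-7
Ω = [Ca²⁺][CO3²⁻]/Ksp = (10.5×10^-3)(9.595×10^-5) / 3.981×10^-7 = 2.53

Ω = 2.53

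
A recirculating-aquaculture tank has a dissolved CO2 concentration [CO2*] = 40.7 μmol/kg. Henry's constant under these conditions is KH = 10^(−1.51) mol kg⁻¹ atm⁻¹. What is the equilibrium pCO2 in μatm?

pCO2 = 1320 μatm

KH = 10^(−1.51) = 3.090×10^-2 mol kg⁻¹ atm⁻¹
pCO2 = [CO2*]/KH = 40.7×10^-6 / 3.090×10^-2 = 1.32×10^-3 atm = 1320 μatm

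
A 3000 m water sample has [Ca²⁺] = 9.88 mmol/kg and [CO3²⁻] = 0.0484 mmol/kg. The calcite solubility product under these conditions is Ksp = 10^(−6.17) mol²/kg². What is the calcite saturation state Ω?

Ω = 0.707

Ksp = 10^(−6.17) = 6.761×10^-7
Ω = [Ca²⁺][CO3²⁻]/Ksp = (9.88×10^-3)(0.0484×10^-3) / 6.761×10^-7 = 0.707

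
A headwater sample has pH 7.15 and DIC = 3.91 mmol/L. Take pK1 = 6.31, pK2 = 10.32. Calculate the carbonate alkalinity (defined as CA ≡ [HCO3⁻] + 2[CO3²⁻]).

CA = [HCO3⁻] + 2[CO3²⁻] = (α₁ + 2α₂)·DIC
At pH 7.15: [H⁺]/K1 = 10^-0.84 = 0.14454, K2/[H⁺] = 10^-3.17 = 0.00067608
α₁ = 1/(1 + 0.14454 + 0.00067608) = 1/1.1452 = 0.8732; α₂ = α₁·K2/[H⁺] = 0.0005904
α₁ + 2α₂ = 0.8744
CA = 0.8744 × 3.91 = 3.42 mmol/L

CA = 3.42 mmol/L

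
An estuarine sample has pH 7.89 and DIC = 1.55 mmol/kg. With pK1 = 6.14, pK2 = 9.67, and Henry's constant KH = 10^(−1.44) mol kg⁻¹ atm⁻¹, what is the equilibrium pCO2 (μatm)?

pCO2 = 734 μatm

α₀ = 1 / (1 + K1/[H⁺] + K1K2/[H⁺]²) = 1 / (1 + 10^+1.75 + 10^-0.03)
   = 1 / (1 + 56.234 + 0.93325) = 1/58.167 = 0.01719
[CO2*] = α₀ × DIC = 0.01719 × 1.55 = 0.02665 mmol/kg
pCO2 = [CO2*]/KH = 2.665×10^-5 / 3.631×10^-2 = 734 μatm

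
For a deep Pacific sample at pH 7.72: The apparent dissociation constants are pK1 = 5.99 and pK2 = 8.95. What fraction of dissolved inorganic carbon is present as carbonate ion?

α₂ = 0.0546

α₂ = 1 / (1 + [H⁺]/K2 + [H⁺]²/(K1K2)) = 1 / (1 + 10^+1.23 + 10^-0.50)
   = 1 / (1 + 16.982 + 0.31623) = 1/18.299 = 0.05465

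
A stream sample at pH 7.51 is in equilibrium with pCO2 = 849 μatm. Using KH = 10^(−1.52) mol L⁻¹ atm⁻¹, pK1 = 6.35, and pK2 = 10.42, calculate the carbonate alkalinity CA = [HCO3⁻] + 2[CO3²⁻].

[CO2*] = KH · pCO2 = 10^(−1.52) × 849×10^-6 = 2.564×10^-5 mol/L
α₀ = 1/(1 + K1/[H⁺] + K1K2/[H⁺]²) = 1/(1 + 10^+1.16 + 10^-1.75) = 0.06463
DIC = [CO2*]/α₀ = 2.564×10^-5 / 0.06463 = 0.3967 mmol/L
CA = (α₁ + 2α₂)·DIC = (0.9342 + 2×0.001149) × 0.3967 = 0.372 mmol/L

CA = 0.372 mmol/L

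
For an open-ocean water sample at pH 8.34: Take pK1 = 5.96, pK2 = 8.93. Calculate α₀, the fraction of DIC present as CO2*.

α₀ = 1 / (1 + K1/[H⁺] + K1K2/[H⁺]²) = 1 / (1 + 10^+2.38 + 10^+1.79)
   = 1 / (1 + 239.88 + 61.660) = 1/302.54 = 0.003305

α₀ = 0.00331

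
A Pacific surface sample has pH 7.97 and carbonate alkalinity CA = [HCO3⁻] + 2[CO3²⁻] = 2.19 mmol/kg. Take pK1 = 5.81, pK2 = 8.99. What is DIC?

CA = [HCO3⁻] + 2[CO3²⁻] = (α₁ + 2α₂)·DIC
At pH 7.97: [H⁺]/K1 = 10^-2.16 = 0.0069183, K2/[H⁺] = 10^-1.02 = 0.095499
α₁ = 1/(1 + 0.0069183 + 0.095499) = 1/1.1024 = 0.9071; α₂ = α₁·K2/[H⁺] = 0.08663
α₁ + 2α₂ = 1.0804
DIC = CA / (α₁ + 2α₂) = 2.19 / 1.0804 = 2.03 mmol/kg

DIC = 2.03 mmol/kg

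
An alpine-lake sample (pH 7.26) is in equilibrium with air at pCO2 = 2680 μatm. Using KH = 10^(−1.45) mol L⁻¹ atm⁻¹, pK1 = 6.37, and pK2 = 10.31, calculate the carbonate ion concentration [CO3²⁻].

[CO2*] = KH · pCO2 = 10^(−1.45) × 2680×10^-6 = 9.509×10^-5 mol/L
α₀ = 1/(1 + K1/[H⁺] + K1K2/[H⁺]²) = 1/(1 + 10^+0.89 + 10^-2.16) = 0.1140
DIC = [CO2*]/α₀ = 9.509×10^-5 / 0.1140 = 0.8339 mmol/L
[CO3²⁻] = α₂·DIC; α₂ = 0.0007889, so [CO3²⁻] = 0.0007889 × 0.8339 = 0.000658 mmol/L = 0.658 μmol/L

[CO3²⁻] = 0.658 μmol/L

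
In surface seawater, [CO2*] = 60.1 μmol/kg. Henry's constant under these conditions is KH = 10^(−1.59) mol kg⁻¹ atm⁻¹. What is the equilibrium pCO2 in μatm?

KH = 10^(−1.59) = 2.570×10^-2 mol kg⁻¹ atm⁻¹
pCO2 = [CO2*]/KH = 60.1×10^-6 / 2.570×10^-2 = 2.34×10^-3 atm = 2340 μatm

pCO2 = 2340 μatm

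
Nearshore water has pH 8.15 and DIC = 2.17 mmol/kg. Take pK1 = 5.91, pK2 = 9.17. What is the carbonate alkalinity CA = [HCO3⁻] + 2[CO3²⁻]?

CA = [HCO3⁻] + 2[CO3²⁻] = (α₁ + 2α₂)·DIC
At pH 8.15: [H⁺]/K1 = 10^-2.24 = 0.0057544, K2/[H⁺] = 10^-1.02 = 0.095499
α₁ = 1/(1 + 0.0057544 + 0.095499) = 1/1.1013 = 0.9081; α₂ = α₁·K2/[H⁺] = 0.08672
α₁ + 2α₂ = 1.0815
CA = 1.0815 × 2.17 = 2.35 mmol/kg

CA = 2.35 mmol/kg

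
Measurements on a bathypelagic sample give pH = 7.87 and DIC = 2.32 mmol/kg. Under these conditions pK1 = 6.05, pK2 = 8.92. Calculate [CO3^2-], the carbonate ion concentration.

[CO3²⁻] = 0.187 mmol/kg

α₂ = 1 / (1 + [H⁺]/K2 + [H⁺]²/(K1K2)) = 1 / (1 + 10^+1.05 + 10^-0.77)
   = 1 / (1 + 11.220 + 0.16982) = 1/12.390 = 0.08071
[CO3²⁻] = α₂ × DIC = 0.08071 × 2.32 = 0.187 mmol/kg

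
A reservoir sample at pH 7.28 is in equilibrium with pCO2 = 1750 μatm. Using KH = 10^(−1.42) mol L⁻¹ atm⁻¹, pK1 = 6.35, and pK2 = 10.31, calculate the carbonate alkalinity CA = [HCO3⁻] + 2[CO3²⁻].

[CO2*] = KH · pCO2 = 10^(−1.42) × 1750×10^-6 = 6.653×10^-5 mol/L
α₀ = 1/(1 + K1/[H⁺] + K1K2/[H⁺]²) = 1/(1 + 10^+0.93 + 10^-2.10) = 0.1050
DIC = [CO2*]/α₀ = 6.653×10^-5 / 0.1050 = 0.6334 mmol/L
CA = (α₁ + 2α₂)·DIC = (0.8941 + 2×0.0008344) × 0.6334 = 0.567 mmol/L

CA = 0.567 mmol/L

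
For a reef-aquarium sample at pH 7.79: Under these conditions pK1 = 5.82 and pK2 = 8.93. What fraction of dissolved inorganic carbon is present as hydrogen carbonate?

α₁ = 1 / (1 + [H⁺]/K1 + K2/[H⁺]) = 1 / (1 + 10^-1.97 + 10^-1.14)
   = 1 / (1 + 0.010715 + 0.072444) = 1/1.0832 = 0.9232

α₁ = 0.923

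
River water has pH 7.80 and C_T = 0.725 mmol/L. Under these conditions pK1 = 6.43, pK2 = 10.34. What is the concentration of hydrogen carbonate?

α₁ = 1 / (1 + [H⁺]/K1 + K2/[H⁺]) = 1 / (1 + 10^-1.37 + 10^-2.54)
   = 1 / (1 + 0.042658 + 0.0028840) = 1/1.0455 = 0.9564
[HCO3⁻] = α₁ × DIC = 0.9564 × 0.725 = 0.693 mmol/L

[HCO3⁻] = 0.693 mmol/L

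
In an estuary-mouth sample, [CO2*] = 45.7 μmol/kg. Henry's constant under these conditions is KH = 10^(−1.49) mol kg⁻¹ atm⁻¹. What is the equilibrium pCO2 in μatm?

KH = 10^(−1.49) = 3.236×10^-2 mol kg⁻¹ atm⁻¹
pCO2 = [CO2*]/KH = 45.7×10^-6 / 3.236×10^-2 = 1.41×10^-3 atm = 1410 μatm

pCO2 = 1410 μatm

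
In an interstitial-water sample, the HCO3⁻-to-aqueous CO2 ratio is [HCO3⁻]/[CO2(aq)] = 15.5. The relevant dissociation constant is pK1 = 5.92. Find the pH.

From K1 = [H⁺][HCO3⁻]/[CO2(aq)]:  pH = pK1 + log₁₀([HCO3⁻]/[CO2(aq)])
log₁₀(15.5) = +1.190
pH = 5.92 + (+1.190) = 7.11

pH = 7.11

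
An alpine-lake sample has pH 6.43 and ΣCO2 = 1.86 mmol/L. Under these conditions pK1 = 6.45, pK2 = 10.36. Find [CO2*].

α₀ = 1 / (1 + K1/[H⁺] + K1K2/[H⁺]²) = 1 / (1 + 10^-0.02 + 10^-3.95)
   = 1 / (1 + 0.95499 + 0.00011220) = 1/1.9551 = 0.5115
[CO2*] = α₀ × DIC = 0.5115 × 1.86 = 0.951 mmol/L

[CO2*] = 0.951 mmol/L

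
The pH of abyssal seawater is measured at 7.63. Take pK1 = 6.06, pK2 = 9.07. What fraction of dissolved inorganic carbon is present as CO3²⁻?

α₂ = 0.0341

α₂ = 1 / (1 + [H⁺]/K2 + [H⁺]²/(K1K2)) = 1 / (1 + 10^+1.44 + 10^-0.13)
   = 1 / (1 + 27.542 + 0.74131) = 1/29.284 = 0.03415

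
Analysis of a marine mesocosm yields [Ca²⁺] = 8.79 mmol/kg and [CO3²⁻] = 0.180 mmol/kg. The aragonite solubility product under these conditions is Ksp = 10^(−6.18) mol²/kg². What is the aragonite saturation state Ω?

Ksp = 10^(−6.18) = 6.607×10^-7
Ω = [Ca²⁺][CO3²⁻]/Ksp = (8.79×10^-3)(0.180×10^-3) / 6.607×10^-7 = 2.39

Ω = 2.39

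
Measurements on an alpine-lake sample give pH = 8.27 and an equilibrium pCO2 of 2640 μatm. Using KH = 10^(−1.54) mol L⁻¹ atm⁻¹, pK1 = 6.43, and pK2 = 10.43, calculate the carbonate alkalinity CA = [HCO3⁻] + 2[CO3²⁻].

[CO2*] = KH · pCO2 = 10^(−1.54) × 2640×10^-6 = 7.614×10^-5 mol/L
α₀ = 1/(1 + K1/[H⁺] + K1K2/[H⁺]²) = 1/(1 + 10^+1.84 + 10^-0.32) = 0.01415
DIC = [CO2*]/α₀ = 7.614×10^-5 / 0.01415 = 5.380 mmol/L
CA = (α₁ + 2α₂)·DIC = (0.9791 + 2×0.006774) × 5.380 = 5.34 mmol/L

CA = 5.34 mmol/L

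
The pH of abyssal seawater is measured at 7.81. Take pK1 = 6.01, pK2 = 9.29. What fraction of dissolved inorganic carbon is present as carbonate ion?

α₂ = 0.0316

α₂ = 1 / (1 + [H⁺]/K2 + [H⁺]²/(K1K2)) = 1 / (1 + 10^+1.48 + 10^-0.32)
   = 1 / (1 + 30.200 + 0.47863) = 1/31.678 = 0.03157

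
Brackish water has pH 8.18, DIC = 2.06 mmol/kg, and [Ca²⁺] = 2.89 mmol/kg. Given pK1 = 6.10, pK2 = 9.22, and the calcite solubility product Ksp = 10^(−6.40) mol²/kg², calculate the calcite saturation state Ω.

Ω = 1.24

α₂ = 1 / (1 + [H⁺]/K2 + [H⁺]²/(K1K2)) = 1 / (1 + 10^+1.04 + 10^-1.04)
   = 1 / (1 + 10.965 + 0.091201) = 1/12.056 = 0.08295
[CO3²⁻] = α₂ × DIC = 0.08295 × 2.06 = 0.1709 mmol/kg
Ksp = 10^(−6.40) = 3.981×10^-7
Ω = [Ca²⁺][CO3²⁻]/Ksp = (2.89×10^-3)(1.709×10^-4) / 3.981×10^-7 = 1.24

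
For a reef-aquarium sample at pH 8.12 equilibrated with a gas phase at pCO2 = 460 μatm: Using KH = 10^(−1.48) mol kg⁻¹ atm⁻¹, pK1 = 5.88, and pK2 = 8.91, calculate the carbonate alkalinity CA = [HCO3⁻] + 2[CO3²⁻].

CA = 3.51 mmol/kg

[CO2*] = KH · pCO2 = 10^(−1.48) × 460×10^-6 = 1.523×10^-5 mol/kg
α₀ = 1/(1 + K1/[H⁺] + K1K2/[H⁺]²) = 1/(1 + 10^+2.24 + 10^+1.45) = 0.004927
DIC = [CO2*]/α₀ = 1.523×10^-5 / 0.004927 = 3.092 mmol/kg
CA = (α₁ + 2α₂)·DIC = (0.8562 + 2×0.1389) × 3.092 = 3.51 mmol/kg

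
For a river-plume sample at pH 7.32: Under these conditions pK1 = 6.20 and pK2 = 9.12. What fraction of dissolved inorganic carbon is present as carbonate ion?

α₂ = 0.0145

α₂ = 1 / (1 + [H⁺]/K2 + [H⁺]²/(K1K2)) = 1 / (1 + 10^+1.80 + 10^+0.68)
   = 1 / (1 + 63.096 + 4.7863) = 1/68.882 = 0.01452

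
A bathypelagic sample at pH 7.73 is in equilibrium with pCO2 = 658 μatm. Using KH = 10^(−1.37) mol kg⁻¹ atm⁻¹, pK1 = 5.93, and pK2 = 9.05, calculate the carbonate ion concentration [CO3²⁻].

[CO3²⁻] = 0.0848 mmol/kg

[CO2*] = KH · pCO2 = 10^(−1.37) × 658×10^-6 = 2.807×10^-5 mol/kg
α₀ = 1/(1 + K1/[H⁺] + K1K2/[H⁺]²) = 1/(1 + 10^+1.80 + 10^+0.48) = 0.01490
DIC = [CO2*]/α₀ = 2.807×10^-5 / 0.01490 = 1.884 mmol/kg
[CO3²⁻] = α₂·DIC; α₂ = 0.04500, so [CO3²⁻] = 0.04500 × 1.884 = 0.0848 mmol/kg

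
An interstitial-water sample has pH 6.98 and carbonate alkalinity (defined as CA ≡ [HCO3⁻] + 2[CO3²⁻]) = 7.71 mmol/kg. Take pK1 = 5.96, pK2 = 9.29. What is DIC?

CA = [HCO3⁻] + 2[CO3²⁻] = (α₁ + 2α₂)·DIC
At pH 6.98: [H⁺]/K1 = 10^-1.02 = 0.095499, K2/[H⁺] = 10^-2.31 = 0.0048978
α₁ = 1/(1 + 0.095499 + 0.0048978) = 1/1.1004 = 0.9088; α₂ = α₁·K2/[H⁺] = 0.004451
α₁ + 2α₂ = 0.9177
DIC = CA / (α₁ + 2α₂) = 7.71 / 0.9177 = 8.40 mmol/kg

DIC = 8.40 mmol/kg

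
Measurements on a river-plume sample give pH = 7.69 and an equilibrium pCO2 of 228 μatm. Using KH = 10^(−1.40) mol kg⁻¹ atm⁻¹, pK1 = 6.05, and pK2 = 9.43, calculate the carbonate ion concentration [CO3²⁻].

[CO2*] = KH · pCO2 = 10^(−1.40) × 228×10^-6 = 9.077×10^-6 mol/kg
α₀ = 1/(1 + K1/[H⁺] + K1K2/[H⁺]²) = 1/(1 + 10^+1.64 + 10^-0.10) = 0.02200
DIC = [CO2*]/α₀ = 9.077×10^-6 / 0.02200 = 0.4125 mmol/kg
[CO3²⁻] = α₂·DIC; α₂ = 0.01748, so [CO3²⁻] = 0.01748 × 0.4125 = 0.00721 mmol/kg = 7.21 μmol/kg

[CO3²⁻] = 7.21 μmol/kg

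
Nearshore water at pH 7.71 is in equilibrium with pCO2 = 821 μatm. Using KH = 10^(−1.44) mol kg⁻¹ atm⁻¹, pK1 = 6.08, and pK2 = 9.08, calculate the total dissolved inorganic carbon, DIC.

DIC = 1.36 mmol/kg

[CO2*] = KH · pCO2 = 10^(−1.44) × 821×10^-6 = 2.981×10^-5 mol/kg
α₀ = 1/(1 + K1/[H⁺] + K1K2/[H⁺]²) = 1/(1 + 10^+1.63 + 10^+0.26) = 0.02199
DIC = [CO2*]/α₀ = 2.981×10^-5 / 0.02199 = 1.36 mmol/kg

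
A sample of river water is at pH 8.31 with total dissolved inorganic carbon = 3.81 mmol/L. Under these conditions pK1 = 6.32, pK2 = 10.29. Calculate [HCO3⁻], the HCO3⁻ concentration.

[HCO3⁻] = 3.73 mmol/L

α₁ = 1 / (1 + [H⁺]/K1 + K2/[H⁺]) = 1 / (1 + 10^-1.99 + 10^-1.98)
   = 1 / (1 + 0.010233 + 0.010471) = 1/1.0207 = 0.9797
[HCO3⁻] = α₁ × DIC = 0.9797 × 3.81 = 3.73 mmol/L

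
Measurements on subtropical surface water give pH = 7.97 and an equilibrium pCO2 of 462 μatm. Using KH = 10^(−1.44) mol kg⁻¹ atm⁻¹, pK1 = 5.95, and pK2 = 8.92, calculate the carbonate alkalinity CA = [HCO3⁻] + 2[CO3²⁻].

CA = 2.15 mmol/kg

[CO2*] = KH · pCO2 = 10^(−1.44) × 462×10^-6 = 1.677×10^-5 mol/kg
α₀ = 1/(1 + K1/[H⁺] + K1K2/[H⁺]²) = 1/(1 + 10^+2.02 + 10^+1.07) = 0.008513
DIC = [CO2*]/α₀ = 1.677×10^-5 / 0.008513 = 1.970 mmol/kg
CA = (α₁ + 2α₂)·DIC = (0.8915 + 2×0.1000) × 1.970 = 2.15 mmol/kg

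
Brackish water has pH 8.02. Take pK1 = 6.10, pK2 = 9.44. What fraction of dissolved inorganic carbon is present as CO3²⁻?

α₂ = 1 / (1 + [H⁺]/K2 + [H⁺]²/(K1K2)) = 1 / (1 + 10^+1.42 + 10^-0.50)
   = 1 / (1 + 26.303 + 0.31623) = 1/27.619 = 0.03621

α₂ = 0.0362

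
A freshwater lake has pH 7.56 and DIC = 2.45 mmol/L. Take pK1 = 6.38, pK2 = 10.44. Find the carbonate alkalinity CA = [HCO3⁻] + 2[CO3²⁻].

CA = 2.30 mmol/L

CA = [HCO3⁻] + 2[CO3²⁻] = (α₁ + 2α₂)·DIC
At pH 7.56: [H⁺]/K1 = 10^-1.18 = 0.066069, K2/[H⁺] = 10^-2.88 = 0.0013183
α₁ = 1/(1 + 0.066069 + 0.0013183) = 1/1.0674 = 0.9369; α₂ = α₁·K2/[H⁺] = 0.001235
α₁ + 2α₂ = 0.9393
CA = 0.9393 × 2.45 = 2.30 mmol/L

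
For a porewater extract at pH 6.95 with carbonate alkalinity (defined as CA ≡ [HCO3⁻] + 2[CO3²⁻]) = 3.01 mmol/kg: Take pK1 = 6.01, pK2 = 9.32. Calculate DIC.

CA = [HCO3⁻] + 2[CO3²⁻] = (α₁ + 2α₂)·DIC
At pH 6.95: [H⁺]/K1 = 10^-0.94 = 0.11482, K2/[H⁺] = 10^-2.37 = 0.0042658
α₁ = 1/(1 + 0.11482 + 0.0042658) = 1/1.1191 = 0.8936; α₂ = α₁·K2/[H⁺] = 0.003812
α₁ + 2α₂ = 0.9012
DIC = CA / (α₁ + 2α₂) = 3.01 / 0.9012 = 3.34 mmol/kg

DIC = 3.34 mmol/kg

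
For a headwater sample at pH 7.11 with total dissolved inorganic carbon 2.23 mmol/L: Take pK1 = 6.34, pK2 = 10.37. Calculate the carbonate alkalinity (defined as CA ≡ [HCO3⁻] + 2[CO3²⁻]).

CA = 1.91 mmol/L

CA = [HCO3⁻] + 2[CO3²⁻] = (α₁ + 2α₂)·DIC
At pH 7.11: [H⁺]/K1 = 10^-0.77 = 0.16982, K2/[H⁺] = 10^-3.26 = 0.00054954
α₁ = 1/(1 + 0.16982 + 0.00054954) = 1/1.1704 = 0.8544; α₂ = α₁·K2/[H⁺] = 0.0004695
α₁ + 2α₂ = 0.8554
CA = 0.8554 × 2.23 = 1.91 mmol/L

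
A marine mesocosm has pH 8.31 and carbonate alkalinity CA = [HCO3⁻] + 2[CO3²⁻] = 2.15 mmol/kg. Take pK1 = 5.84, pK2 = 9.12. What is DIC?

DIC = 1.90 mmol/kg

CA = [HCO3⁻] + 2[CO3²⁻] = (α₁ + 2α₂)·DIC
At pH 8.31: [H⁺]/K1 = 10^-2.47 = 0.0033884, K2/[H⁺] = 10^-0.81 = 0.15488
α₁ = 1/(1 + 0.0033884 + 0.15488) = 1/1.1583 = 0.8634; α₂ = α₁·K2/[H⁺] = 0.1337
α₁ + 2α₂ = 1.1308
DIC = CA / (α₁ + 2α₂) = 2.15 / 1.1308 = 1.90 mmol/kg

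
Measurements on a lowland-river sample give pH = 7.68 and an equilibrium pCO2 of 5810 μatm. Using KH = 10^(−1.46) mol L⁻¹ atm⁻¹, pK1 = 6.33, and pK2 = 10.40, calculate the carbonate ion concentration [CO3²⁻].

[CO2*] = KH · pCO2 = 10^(−1.46) × 5810×10^-6 = 2.015×10^-4 mol/L
α₀ = 1/(1 + K1/[H⁺] + K1K2/[H⁺]²) = 1/(1 + 10^+1.35 + 10^-1.37) = 0.04268
DIC = [CO2*]/α₀ = 2.015×10^-4 / 0.04268 = 4.720 mmol/L
[CO3²⁻] = α₂·DIC; α₂ = 0.001821, so [CO3²⁻] = 0.001821 × 4.720 = 0.00859 mmol/L = 8.59 μmol/L

[CO3²⁻] = 8.59 μmol/L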